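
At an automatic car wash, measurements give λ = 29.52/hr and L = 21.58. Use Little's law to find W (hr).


W = L/λ = 21.58/29.52 = 0.7310 hr

Final: 0.7310 hr


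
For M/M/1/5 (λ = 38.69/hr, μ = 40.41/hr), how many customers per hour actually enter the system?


ρ = 0.9574; P_K = (1−ρ)ρ^5/(1−ρ^6) = 0.149082
λ_eff = λ(1 − P_K) = 38.69·(1 − 0.149082) = 38.69·0.850918 = 32.9220 /hr

Final: 32.9220 /hr


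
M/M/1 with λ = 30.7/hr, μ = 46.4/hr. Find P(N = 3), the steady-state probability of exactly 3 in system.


ρ = 30.7/46.4 = 0.6616
P_n = (1−ρ)·ρ^n = (1 − 0.6616)·0.6616^3 = 0.3384·0.289642 = 0.098004

Final: 0.098004


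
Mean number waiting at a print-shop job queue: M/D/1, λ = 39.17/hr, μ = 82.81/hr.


ρ = 39.17/82.81 = 0.4730
M/D/1: Lq = ρ²/(2(1−ρ)) = 0.2237/(2·0.5270) = 0.21228

Final: 0.21228


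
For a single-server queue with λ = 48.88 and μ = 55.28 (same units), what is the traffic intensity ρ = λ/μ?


ρ = λ/μ = 48.88/55.28 = 0.8842

Final: 0.8842


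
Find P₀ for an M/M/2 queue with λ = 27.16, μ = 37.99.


a = λ/μ = 27.16/37.99 = 0.7149; ρ = a/c = 0.3575
Σ_{k=0}^{1} a^k/k! (terms k=0..1) = 1.00000 + 0.71492 = 1.71492
Tail: a^2/(2!(1−ρ)) = 0.51112/(2·0.6425) = 0.39773
P₀ = 1/(1.71492 + 0.39773) = 1/2.11266 = 0.473337

Final: 0.473337


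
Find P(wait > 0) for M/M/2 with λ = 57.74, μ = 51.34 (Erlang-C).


a = λ/μ = 1.1247; ρ = a/2 = 0.5623
P₀ = 0.280140 (from M/M/c formula)
C(c,a) = [a^c/(c!(1−ρ))]·P₀ = [1.26486/(2·0.4377)]·0.280140
= 1.44499·0.280140 = 0.404799

Final: 0.404799


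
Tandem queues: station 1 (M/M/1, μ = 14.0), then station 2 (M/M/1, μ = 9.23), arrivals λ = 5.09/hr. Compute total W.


Each node sees arrival rate λ = 5.09/hr (tandem ⇒ throughput preserved).
W₁ = 1/(μ₁−λ) = 1/(14.0−5.09) = 0.11223 hr
W₂ = 1/(μ₂−λ) = 1/(9.23−5.09) = 0.24155 hr
W_total = W₁ + W₂ = 0.11223 + 0.24155 = 0.35378 hr

Final: 0.35378 hr


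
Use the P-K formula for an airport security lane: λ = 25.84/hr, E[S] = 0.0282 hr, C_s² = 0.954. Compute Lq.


ρ = λ·E[S] = 25.84·0.0282 = 0.7287
Lq = ρ²(1+C_s²)/(2(1−ρ)) = 0.5310·(1+0.954)/(2·0.2713)
= 0.5310·1.9540/0.5426 = 1.91209

Final: 1.91209


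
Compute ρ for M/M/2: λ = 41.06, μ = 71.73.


ρ = λ/(cμ) = 41.06/(2·71.73) = 41.06/143.46 = 0.2862

Final: 0.2862


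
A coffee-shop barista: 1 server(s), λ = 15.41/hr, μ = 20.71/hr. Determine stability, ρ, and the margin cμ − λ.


Total capacity cμ = 1·20.71 = 20.71/hr
ρ = λ/(cμ) = 15.41/20.71 = 0.7441
Stable ⇔ ρ < 1: YES
Spare capacity = cμ − λ = 20.71 − 15.41 = 5.30/hr

Final: ρ = 0.7441; stable; margin = 5.30/hr


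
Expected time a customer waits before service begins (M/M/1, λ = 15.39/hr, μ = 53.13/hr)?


ρ = 15.39/53.13 = 0.2897
Wq = ρ/(μ−λ) = 0.2897/(53.13 − 15.39) = 0.2897/37.74 = 0.007675 hr

Final: 0.007675 hr


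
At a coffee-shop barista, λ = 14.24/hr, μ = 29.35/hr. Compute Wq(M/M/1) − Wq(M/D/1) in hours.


ρ = 14.24/29.35 = 0.4852
Wq(M/M/1) = ρ/(μ−λ) = 0.4852/15.11 = 0.03211 hr
Wq(M/D/1) = ρ/(2(μ−λ)) = 0.01605 hr
Savings = 0.03211 − 0.01605 = 0.01605 hr

Final: 0.01605 hr


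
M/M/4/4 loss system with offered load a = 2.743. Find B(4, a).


B(c,a) = (a^c/c!) / Σ_{k=0}^{c} a^k/k!
a^4/4! = 2.358805
Σ terms (k=0..4): 1.00000 + 2.74300 + 3.76202 + 3.43974 + 2.35880 = 13.303574
B = 2.358805/13.303574 = 0.177306

Final: 0.177306


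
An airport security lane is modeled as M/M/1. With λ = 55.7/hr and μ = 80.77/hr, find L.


ρ = λ/μ = 55.7/80.77 = 0.6896
L = ρ/(1−ρ) = 0.6896/(1 − 0.6896) = 0.6896/0.3104 = 2.2218

Final: 2.2218


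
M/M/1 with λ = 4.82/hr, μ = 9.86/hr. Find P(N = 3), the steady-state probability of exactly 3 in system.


ρ = 4.82/9.86 = 0.4888
P_n = (1−ρ)·ρ^n = (1 − 0.4888)·0.4888^3 = 0.5112·0.116818 = 0.059712

Final: 0.059712


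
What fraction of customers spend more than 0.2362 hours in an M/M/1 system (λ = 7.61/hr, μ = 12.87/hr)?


W ~ Exponential(μ−λ) for M/M/1.
μ − λ = 12.87 − 7.61 = 5.2600
P(W > t) = e^{−(μ−λ)t} = e^{−1.2424} = 0.288687

Final: 0.288687


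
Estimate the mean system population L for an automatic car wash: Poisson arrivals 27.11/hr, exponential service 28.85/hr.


ρ = λ/μ = 27.11/28.85 = 0.9397
L = ρ/(1−ρ) = 0.9397/(1 − 0.9397) = 0.9397/0.06031 = 15.5805

Final: 15.5805


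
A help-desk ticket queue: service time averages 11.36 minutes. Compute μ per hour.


μ = 1/(service time) in consistent units.
1 hour = 60 min, so μ = 60/11.36 = 5.2817 per hour

Final: 5.2817 /hr


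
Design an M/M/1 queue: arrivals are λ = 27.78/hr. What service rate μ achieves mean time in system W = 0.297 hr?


W = 1/(μ−λ) ⇒ μ − λ = 1/W = 1/0.297 = 3.3670
μ = λ + 1/W = 27.78 + 3.3670 = 31.1470 per hr

Final: 31.1470 /hr


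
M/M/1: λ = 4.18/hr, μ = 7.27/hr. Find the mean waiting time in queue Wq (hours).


ρ = 4.18/7.27 = 0.5750
Wq = ρ/(μ−λ) = 0.5750/(7.27 − 4.18) = 0.5750/3.09 = 0.1861 hr

Final: 0.1861 hr


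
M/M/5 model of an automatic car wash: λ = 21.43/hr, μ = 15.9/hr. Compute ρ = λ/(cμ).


ρ = λ/(cμ) = 21.43/(5·15.9) = 21.43/79.50 = 0.2696

Final: 0.2696


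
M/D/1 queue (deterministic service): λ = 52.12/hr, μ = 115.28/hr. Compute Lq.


ρ = 52.12/115.28 = 0.4521
M/D/1: Lq = ρ²/(2(1−ρ)) = 0.2044/(2·0.5479) = 0.18654

Final: 0.18654


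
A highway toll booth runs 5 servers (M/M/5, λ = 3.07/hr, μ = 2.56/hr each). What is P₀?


a = λ/μ = 3.07/2.56 = 1.1992; ρ = a/c = 0.2398
Σ_{k=0}^{4} a^k/k! (terms k=0..4) = 1.00000 + 1.19922 + 0.71906 + 0.28744 + 0.08618 = 3.29189
Tail: a^5/(5!(1−ρ)) = 2.48023/(120·0.7602) = 0.02719
P₀ = 1/(3.29189 + 0.02719) = 1/3.31908 = 0.301288

Final: 0.301288


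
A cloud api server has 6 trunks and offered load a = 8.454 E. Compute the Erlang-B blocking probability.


B(c,a) = (a^c/c!) / Σ_{k=0}^{c} a^k/k!
a^6/6! = 507.038532
Σ terms (k=0..6): 1.00000 + 8.45400 + 35.73506 + 100.70139 + 212.83240 + 359.85701 + 507.03853 = 1225.618392
B = 507.038532/1225.618392 = 0.413700

Final: 0.413700


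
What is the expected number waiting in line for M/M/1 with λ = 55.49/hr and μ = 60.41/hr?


ρ = 55.49/60.41 = 0.9186
Lq = ρ²/(1−ρ) = 0.8437/0.08144 = 10.3599

Final: 10.3599


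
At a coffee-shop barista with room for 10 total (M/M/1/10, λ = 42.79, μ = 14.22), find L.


ρ = 42.79/14.22 = 3.0091
L = ρ[1 − (K+1)ρ^K + Kρ^(K+1)] / [(1−ρ)(1−ρ^(K+1))]
Numerator: 3.0091·(1 − 11·60873.307708 + 10·183176.430156) = 3497101.269246
Denominator: (-2.0091)·(-183175.430156) = 368025.459884
L = 3497101.269246/368025.459884 = 9.5023

Final: 9.5023


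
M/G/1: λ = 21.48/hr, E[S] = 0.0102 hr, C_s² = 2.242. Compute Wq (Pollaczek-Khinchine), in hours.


ρ = λ·E[S] = 21.48·0.0102 = 0.2191
E[S²] = E[S]²(1+C_s²) = 0.0102²·(1+2.242) = 0.0003373
Wq = λ·E[S²]/(2(1−ρ)) = 21.48·0.0003373/(2·0.7809) = 0.004639 hr

Final: 0.004639 hr


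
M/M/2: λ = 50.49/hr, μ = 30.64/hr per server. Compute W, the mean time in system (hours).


a = 1.6478; ρ = 0.8239; P₀ = 0.096538
Lq = P₀·a^c·ρ/(c!(1−ρ)²) = 3.48322
Wq = Lq/λ = 3.48322/50.49 = 0.06899 hr
W = Wq + 1/μ = 0.06899 + 0.03264 = 0.10163 hr

Final: 0.10163 hr


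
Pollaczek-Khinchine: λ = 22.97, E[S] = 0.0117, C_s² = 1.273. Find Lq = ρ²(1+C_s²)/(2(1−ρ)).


ρ = λ·E[S] = 22.97·0.0117 = 0.2687
Lq = ρ²(1+C_s²)/(2(1−ρ)) = 0.07223·(1+1.273)/(2·0.7313)
= 0.07223·2.2730/1.4625 = 0.11225

Final: 0.11225


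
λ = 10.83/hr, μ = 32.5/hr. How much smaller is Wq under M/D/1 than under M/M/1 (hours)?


ρ = 10.83/32.5 = 0.3332
Wq(M/M/1) = ρ/(μ−λ) = 0.3332/21.67 = 0.01538 hr
Wq(M/D/1) = ρ/(2(μ−λ)) = 0.007689 hr
Savings = 0.01538 − 0.007689 = 0.007689 hr

Final: 0.007689 hr


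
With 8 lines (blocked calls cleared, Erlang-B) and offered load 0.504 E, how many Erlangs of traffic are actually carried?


B(8,0.504) = 0.00000006238 (Erlang-B)
Carried load = a(1 − B) = 0.504·(1 − 0.00000006238) = 0.504·1.000000 = 0.5040 E

Final: 0.5040 Erlangs


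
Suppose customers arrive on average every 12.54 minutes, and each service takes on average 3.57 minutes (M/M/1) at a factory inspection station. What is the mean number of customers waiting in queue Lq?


λ = 60/12.54 = 4.7847 /hr
μ = 60/3.57 = 16.8067 /hr
ρ = λ/μ = 4.7847/16.8067 = 0.2847
Lq = ρ²/(1−ρ) = 0.08105/0.7153 = 0.1133

Final: 0.1133


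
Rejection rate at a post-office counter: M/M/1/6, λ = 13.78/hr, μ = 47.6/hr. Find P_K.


ρ = λ/μ = 13.78/47.6 = 0.2895
P_K = (1−ρ)ρ^K/(1−ρ^(K+1)) = (0.7105·0.0005886)/(1 − 0.0001704)
= 0.0004182/0.999830 = 0.0004183

Final: 0.0004183


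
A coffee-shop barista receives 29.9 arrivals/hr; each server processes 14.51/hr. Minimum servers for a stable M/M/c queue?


Stability requires cμ > λ ⇔ c > λ/μ.
λ/μ = 29.9/14.51 = 2.0606
Minimum integer c = ⌊2.0606⌋ + 1 = 3
Check: 3·14.51 = 43.53 > 29.9, while 2·14.51 = 29.02 ≤ 29.9

Final: 3 servers


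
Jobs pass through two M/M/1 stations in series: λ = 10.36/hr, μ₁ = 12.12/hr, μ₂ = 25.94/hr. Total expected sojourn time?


Each node sees arrival rate λ = 10.36/hr (tandem ⇒ throughput preserved).
W₁ = 1/(μ₁−λ) = 1/(12.12−10.36) = 0.56818 hr
W₂ = 1/(μ₂−λ) = 1/(25.94−10.36) = 0.06418 hr
W_total = W₁ + W₂ = 0.56818 + 0.06418 = 0.63237 hr

Final: 0.63237 hr


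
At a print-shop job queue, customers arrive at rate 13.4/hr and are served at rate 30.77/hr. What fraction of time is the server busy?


ρ = λ/μ = 13.4/30.77 = 0.4355

Final: 0.4355


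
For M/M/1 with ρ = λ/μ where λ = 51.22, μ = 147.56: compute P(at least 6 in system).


ρ = 51.22/147.56 = 0.3471
P(N ≥ n) = ρ^n = 0.3471^6 = 0.001749

Final: 0.001749


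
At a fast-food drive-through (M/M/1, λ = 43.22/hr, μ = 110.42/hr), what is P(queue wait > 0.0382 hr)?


ρ = 43.22/110.42 = 0.3914
P(Wq > t) = ρ·e^{−(μ−λ)t} = 0.3914·e^{−2.5670}
= 0.3914·0.076762 = 0.030046

Final: 0.030046


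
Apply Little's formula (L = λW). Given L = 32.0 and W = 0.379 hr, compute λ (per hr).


λ = L/W = 32.0/0.379 = 84.4327 /hr

Final: 84.4327 /hr


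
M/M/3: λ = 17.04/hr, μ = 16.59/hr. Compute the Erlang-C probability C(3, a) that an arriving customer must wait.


a = λ/μ = 1.0271; ρ = a/3 = 0.3424
P₀ = 0.353452 (from M/M/c formula)
C(c,a) = [a^c/(c!(1−ρ))]·P₀ = [1.08360/(6·0.6576)]·0.353452
= 0.27462·0.353452 = 0.097067

Final: 0.097067


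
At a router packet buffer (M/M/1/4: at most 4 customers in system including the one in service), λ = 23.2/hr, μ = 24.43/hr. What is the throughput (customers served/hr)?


ρ = 0.9497; P_K = (1−ρ)ρ^4/(1−ρ^5) = 0.179887
λ_eff = λ(1 − P_K) = 23.2·(1 − 0.179887) = 23.2·0.820113 = 19.0266 /hr

Final: 19.0266 /hr


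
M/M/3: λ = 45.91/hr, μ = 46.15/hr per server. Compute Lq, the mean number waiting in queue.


a = λ/μ = 0.9948; ρ = a/3 = 0.3316
P₀ = 0.365618
Lq = P₀·a^c·ρ / (c!·(1−ρ)²) = 0.365618·0.98448·0.3316/(6·0.44676)
= 0.04453

Final: 0.04453


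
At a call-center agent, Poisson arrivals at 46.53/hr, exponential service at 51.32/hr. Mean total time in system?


W = 1/(μ−λ) = 1/(51.32 − 46.53) = 1/4.79 = 0.2088 hr

Final: 0.2088 hr


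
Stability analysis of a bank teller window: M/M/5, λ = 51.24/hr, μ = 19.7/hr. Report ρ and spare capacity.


Total capacity cμ = 5·19.7 = 98.50/hr
ρ = λ/(cμ) = 51.24/98.50 = 0.5202
Stable ⇔ ρ < 1: YES
Spare capacity = cμ − λ = 98.50 − 51.24 = 47.26/hr

Final: ρ = 0.5202; stable; margin = 47.26/hr


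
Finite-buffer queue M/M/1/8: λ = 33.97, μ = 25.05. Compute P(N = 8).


ρ = λ/μ = 33.97/25.05 = 1.3561
P_K = (1−ρ)ρ^K/(1−ρ^(K+1)) = (-0.3561·11.436748)/(1 − 15.509234)
= -4.072487/-14.509234 = 0.280682

Final: 0.280682


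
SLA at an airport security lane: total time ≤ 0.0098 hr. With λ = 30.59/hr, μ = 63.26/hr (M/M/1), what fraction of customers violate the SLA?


W ~ Exponential(μ−λ) for M/M/1.
μ − λ = 63.26 − 30.59 = 32.6700
P(W > t) = e^{−(μ−λ)t} = e^{−0.3202} = 0.726029

Final: 0.726029


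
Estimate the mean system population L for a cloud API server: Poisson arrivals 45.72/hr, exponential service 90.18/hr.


ρ = λ/μ = 45.72/90.18 = 0.5070
L = ρ/(1−ρ) = 0.5070/(1 − 0.5070) = 0.5070/0.4930 = 1.0283

Final: 1.0283


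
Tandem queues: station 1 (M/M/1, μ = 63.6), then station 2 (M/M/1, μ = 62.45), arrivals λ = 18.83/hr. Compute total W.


Each node sees arrival rate λ = 18.83/hr (tandem ⇒ throughput preserved).
W₁ = 1/(μ₁−λ) = 1/(63.6−18.83) = 0.02234 hr
W₂ = 1/(μ₂−λ) = 1/(62.45−18.83) = 0.02293 hr
W_total = W₁ + W₂ = 0.02234 + 0.02293 = 0.04526 hr

Final: 0.04526 hr


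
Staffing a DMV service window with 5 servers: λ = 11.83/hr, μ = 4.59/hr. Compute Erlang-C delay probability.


a = λ/μ = 2.5773; ρ = a/5 = 0.5155
P₀ = 0.073819 (from M/M/c formula)
C(c,a) = [a^c/(c!(1−ρ))]·P₀ = [113.72614/(120·0.4845)]·0.073819
= 1.95595·0.073819 = 0.144386

Final: 0.144386


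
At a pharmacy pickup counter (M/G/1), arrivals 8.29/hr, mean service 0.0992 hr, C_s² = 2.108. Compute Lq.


ρ = λ·E[S] = 8.29·0.0992 = 0.8224
Lq = ρ²(1+C_s²)/(2(1−ρ)) = 0.6763·(1+2.108)/(2·0.1776)
= 0.6763·3.1080/0.3553 = 5.91646

Final: 5.91646


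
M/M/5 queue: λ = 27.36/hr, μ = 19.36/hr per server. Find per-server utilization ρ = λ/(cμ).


ρ = λ/(cμ) = 27.36/(5·19.36) = 27.36/96.80 = 0.2826

Final: 0.2826


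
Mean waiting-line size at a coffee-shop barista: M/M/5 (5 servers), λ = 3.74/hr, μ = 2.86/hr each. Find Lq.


a = λ/μ = 1.3077; ρ = a/5 = 0.2615
P₀ = 0.270239
Lq = P₀·a^c·ρ / (c!·(1−ρ)²) = 0.270239·3.82409·0.2615/(120·0.54533)
= 0.004130

Final: 0.004130


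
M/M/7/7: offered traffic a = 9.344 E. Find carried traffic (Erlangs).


B(7,9.344) = 0.378566 (Erlang-B)
Carried load = a(1 − B) = 9.344·(1 − 0.378566) = 9.344·0.621434 = 5.8067 E

Final: 5.8067 Erlangs


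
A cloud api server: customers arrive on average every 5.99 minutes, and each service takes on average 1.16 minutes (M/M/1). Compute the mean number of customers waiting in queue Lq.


λ = 60/5.99 = 10.0167 /hr
μ = 60/1.16 = 51.7241 /hr
ρ = λ/μ = 10.0167/51.7241 = 0.1937
Lq = ρ²/(1−ρ) = 0.03750/0.8063 = 0.04651

Final: 0.04651


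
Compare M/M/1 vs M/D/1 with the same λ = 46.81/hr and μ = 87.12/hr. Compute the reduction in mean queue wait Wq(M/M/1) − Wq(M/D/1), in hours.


ρ = 46.81/87.12 = 0.5373
Wq(M/M/1) = ρ/(μ−λ) = 0.5373/40.31 = 0.01333 hr
Wq(M/D/1) = ρ/(2(μ−λ)) = 0.006665 hr
Savings = 0.01333 − 0.006665 = 0.006665 hr

Final: 0.006665 hr


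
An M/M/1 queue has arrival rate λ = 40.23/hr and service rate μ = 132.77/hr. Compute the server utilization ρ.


ρ = λ/μ = 40.23/132.77 = 0.3030

Final: 0.3030


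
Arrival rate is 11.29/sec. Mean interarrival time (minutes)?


Mean interarrival time = 1/λ = 1/11.29 second = 0.08857 second
In minutes: 0.08857 × 0.0166667 = 0.001476 min

Final: 0.001476 min


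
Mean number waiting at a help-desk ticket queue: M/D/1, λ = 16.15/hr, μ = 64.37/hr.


ρ = 16.15/64.37 = 0.2509
M/D/1: Lq = ρ²/(2(1−ρ)) = 0.06295/(2·0.7491) = 0.04201

Final: 0.04201


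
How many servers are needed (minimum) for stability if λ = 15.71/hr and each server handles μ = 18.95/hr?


Stability requires cμ > λ ⇔ c > λ/μ.
λ/μ = 15.71/18.95 = 0.8290
Minimum integer c = ⌊0.8290⌋ + 1 = 1
Check: 1·18.95 = 18.95 > 15.71, while 0·18.95 = 0.00 ≤ 15.71

Final: 1 servers


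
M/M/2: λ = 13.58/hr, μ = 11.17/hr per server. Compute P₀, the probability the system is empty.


a = λ/μ = 13.58/11.17 = 1.2158; ρ = a/c = 0.6079
Σ_{k=0}^{1} a^k/k! (terms k=0..1) = 1.00000 + 1.21576 = 2.21576
Tail: a^2/(2!(1−ρ)) = 1.47806/(2·0.3921) = 1.88470
P₀ = 1/(2.21576 + 1.88470) = 1/4.10046 = 0.243875

Final: 0.243875


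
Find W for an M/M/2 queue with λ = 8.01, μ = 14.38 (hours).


a = 0.5570; ρ = 0.2785; P₀ = 0.564319
Lq = P₀·a^c·ρ/(c!(1−ρ)²) = 0.04684
Wq = Lq/λ = 0.04684/8.01 = 0.005848 hr
W = Wq + 1/μ = 0.005848 + 0.06954 = 0.07539 hr

Final: 0.07539 hr


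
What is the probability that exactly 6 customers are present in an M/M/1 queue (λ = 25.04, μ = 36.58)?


ρ = 25.04/36.58 = 0.6845
P_n = (1−ρ)·ρ^n = (1 − 0.6845)·0.6845^6 = 0.3155·0.102883 = 0.032457

Final: 0.032457


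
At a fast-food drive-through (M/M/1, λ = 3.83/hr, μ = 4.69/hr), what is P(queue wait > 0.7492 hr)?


ρ = 3.83/4.69 = 0.8166
P(Wq > t) = ρ·e^{−(μ−λ)t} = 0.8166·e^{−0.6443}
= 0.8166·0.525024 = 0.428751

Final: 0.428751


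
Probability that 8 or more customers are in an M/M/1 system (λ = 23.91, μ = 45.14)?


ρ = 23.91/45.14 = 0.5297
P(N ≥ n) = ρ^n = 0.5297^8 = 0.006196

Final: 0.006196


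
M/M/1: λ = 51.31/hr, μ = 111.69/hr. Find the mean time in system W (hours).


W = 1/(μ−λ) = 1/(111.69 − 51.31) = 1/60.38 = 0.01656 hr

Final: 0.01656 hr


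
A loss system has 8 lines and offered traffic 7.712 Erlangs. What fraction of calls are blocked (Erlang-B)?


B(c,a) = (a^c/c!) / Σ_{k=0}^{c} a^k/k!
a^8/8! = 310.324199
Σ terms (k=0..8): 1.00000 + 7.71200 + 29.73747 + 76.44513 + 147.38621 + 227.32849 + 292.19288 + 321.91307 + 310.32420 = 1414.039442
B = 310.324199/1414.039442 = 0.219459

Final: 0.219459


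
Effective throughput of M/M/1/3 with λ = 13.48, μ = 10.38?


ρ = 1.2987; P_K = (1−ρ)ρ^3/(1−ρ^4) = 0.354665
λ_eff = λ(1 − P_K) = 13.48·(1 − 0.354665) = 13.48·0.645335 = 8.6991 /hr

Final: 8.6991 /hr


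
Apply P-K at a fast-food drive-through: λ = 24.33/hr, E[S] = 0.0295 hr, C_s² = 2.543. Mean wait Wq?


ρ = λ·E[S] = 24.33·0.0295 = 0.7177
E[S²] = E[S]²(1+C_s²) = 0.0295²·(1+2.543) = 0.003083
Wq = λ·E[S²]/(2(1−ρ)) = 24.33·0.003083/(2·0.2823) = 0.13288 hr

Final: 0.13288 hr


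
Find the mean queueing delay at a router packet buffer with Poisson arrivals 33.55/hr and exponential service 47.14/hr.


ρ = 33.55/47.14 = 0.7117
Wq = ρ/(μ−λ) = 0.7117/(47.14 − 33.55) = 0.7117/13.59 = 0.05237 hr

Final: 0.05237 hr


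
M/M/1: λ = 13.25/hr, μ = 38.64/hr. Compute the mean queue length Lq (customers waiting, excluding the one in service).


ρ = 13.25/38.64 = 0.3429
Lq = ρ²/(1−ρ) = 0.1176/0.6571 = 0.1790

Final: 0.1790


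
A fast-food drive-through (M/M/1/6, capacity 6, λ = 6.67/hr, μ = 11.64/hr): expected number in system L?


ρ = 6.67/11.64 = 0.5730
L = ρ[1 − (K+1)ρ^K + Kρ^(K+1)] / [(1−ρ)(1−ρ^(K+1))]
Numerator: 0.5730·(1 − 7·0.035403 + 6·0.020287) = 0.500766
Denominator: (0.4270)·(0.979713) = 0.418314
L = 0.500766/0.418314 = 1.1971

Final: 1.1971


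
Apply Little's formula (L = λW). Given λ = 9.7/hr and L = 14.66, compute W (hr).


W = L/λ = 14.66/9.7 = 1.5113 hr

Final: 1.5113 hr


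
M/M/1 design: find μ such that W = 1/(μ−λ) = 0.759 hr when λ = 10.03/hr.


W = 1/(μ−λ) ⇒ μ − λ = 1/W = 1/0.759 = 1.3175
μ = λ + 1/W = 10.03 + 1.3175 = 11.3475 per hr

Final: 11.3475 /hr


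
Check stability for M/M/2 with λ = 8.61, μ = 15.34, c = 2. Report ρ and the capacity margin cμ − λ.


Total capacity cμ = 2·15.34 = 30.68/hr
ρ = λ/(cμ) = 8.61/30.68 = 0.2806
Stable ⇔ ρ < 1: YES
Spare capacity = cμ − λ = 30.68 − 8.61 = 22.07/hr

Final: ρ = 0.2806; stable; margin = 22.07/hr


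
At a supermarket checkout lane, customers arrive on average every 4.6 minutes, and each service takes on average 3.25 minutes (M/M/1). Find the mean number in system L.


λ = 60/4.6 = 13.0435 /hr
μ = 60/3.25 = 18.4615 /hr
ρ = λ/μ = 13.0435/18.4615 = 0.7065
L = ρ/(1−ρ) = 0.7065/0.2935 = 2.4074

Final: 2.4074


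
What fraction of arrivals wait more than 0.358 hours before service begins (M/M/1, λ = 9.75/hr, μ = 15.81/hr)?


ρ = 9.75/15.81 = 0.6167
P(Wq > t) = ρ·e^{−(μ−λ)t} = 0.6167·e^{−2.1695}
= 0.6167·0.114237 = 0.070450

Final: 0.070450


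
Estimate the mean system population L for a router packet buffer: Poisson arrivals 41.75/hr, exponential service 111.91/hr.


ρ = λ/μ = 41.75/111.91 = 0.3731
L = ρ/(1−ρ) = 0.3731/(1 − 0.3731) = 0.3731/0.6269 = 0.5951

Final: 0.5951


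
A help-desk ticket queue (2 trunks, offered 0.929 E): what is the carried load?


B(2,0.929) = 0.182807 (Erlang-B)
Carried load = a(1 − B) = 0.929·(1 − 0.182807) = 0.929·0.817193 = 0.7592 E

Final: 0.7592 Erlangs


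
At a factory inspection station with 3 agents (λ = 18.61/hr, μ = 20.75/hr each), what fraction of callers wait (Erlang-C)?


a = λ/μ = 0.8969; ρ = a/3 = 0.2990
P₀ = 0.404766 (from M/M/c formula)
C(c,a) = [a^c/(c!(1−ρ))]·P₀ = [0.72141/(6·0.7010)]·0.404766
= 0.17151·0.404766 = 0.069421

Final: 0.069421


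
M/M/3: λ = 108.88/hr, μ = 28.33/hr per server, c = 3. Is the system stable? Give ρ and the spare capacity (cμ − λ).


Total capacity cμ = 3·28.33 = 84.99/hr
ρ = λ/(cμ) = 108.88/84.99 = 1.2811
Stable ⇔ ρ < 1: NO
Spare capacity = cμ − λ = 84.99 − 108.88 = -23.89/hr

Final: ρ = 1.2811; unstable; margin = -23.89/hr


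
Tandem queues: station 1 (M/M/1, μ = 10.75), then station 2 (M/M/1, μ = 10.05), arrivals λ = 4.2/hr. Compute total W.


Each node sees arrival rate λ = 4.2/hr (tandem ⇒ throughput preserved).
W₁ = 1/(μ₁−λ) = 1/(10.75−4.2) = 0.15267 hr
W₂ = 1/(μ₂−λ) = 1/(10.05−4.2) = 0.17094 hr
W_total = W₁ + W₂ = 0.15267 + 0.17094 = 0.32361 hr

Final: 0.32361 hr


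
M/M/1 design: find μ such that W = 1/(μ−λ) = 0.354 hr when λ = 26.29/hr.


W = 1/(μ−λ) ⇒ μ − λ = 1/W = 1/0.354 = 2.8249
μ = λ + 1/W = 26.29 + 2.8249 = 29.1149 per hr

Final: 29.1149 /hr


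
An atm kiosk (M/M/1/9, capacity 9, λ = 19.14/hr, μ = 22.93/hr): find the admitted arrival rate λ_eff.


ρ = 0.8347; P_K = (1−ρ)ρ^9/(1−ρ^10) = 0.038902
λ_eff = λ(1 − P_K) = 19.14·(1 − 0.038902) = 19.14·0.961098 = 18.3954 /hr

Final: 18.3954 /hr


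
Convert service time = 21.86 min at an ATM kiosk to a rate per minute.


μ = 1/(service time) in consistent units.
1 minute = 1 min, so μ = 1/21.86 = 0.04575 per minute

Final: 0.04575 /min


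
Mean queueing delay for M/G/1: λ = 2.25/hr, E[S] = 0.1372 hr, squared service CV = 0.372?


ρ = λ·E[S] = 2.25·0.1372 = 0.3087
E[S²] = E[S]²(1+C_s²) = 0.1372²·(1+0.372) = 0.025826
Wq = λ·E[S²]/(2(1−ρ)) = 2.25·0.025826/(2·0.6913) = 0.04203 hr

Final: 0.04203 hr


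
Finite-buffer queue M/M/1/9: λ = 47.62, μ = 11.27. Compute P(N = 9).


ρ = λ/μ = 47.62/11.27 = 4.2254
P_K = (1−ρ)ρ^K/(1−ρ^(K+1)) = (-3.2254·429328.061189)/(1 − 1814072.961297)
= -1384744.900108/-1814071.961297 = 0.763335

Final: 0.763335


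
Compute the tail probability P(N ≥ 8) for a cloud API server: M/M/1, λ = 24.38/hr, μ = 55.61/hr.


ρ = 24.38/55.61 = 0.4384
P(N ≥ n) = ρ^n = 0.4384^8 = 0.001365

Final: 0.001365


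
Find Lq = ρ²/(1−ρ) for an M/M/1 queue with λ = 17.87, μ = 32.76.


ρ = 17.87/32.76 = 0.5455
Lq = ρ²/(1−ρ) = 0.2976/0.4545 = 0.6547

Final: 0.6547


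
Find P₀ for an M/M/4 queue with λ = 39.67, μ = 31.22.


a = λ/μ = 39.67/31.22 = 1.2707; ρ = a/c = 0.3177
Σ_{k=0}^{3} a^k/k! (terms k=0..3) = 1.00000 + 1.27066 + 0.80729 + 0.34193 = 3.41988
Tail: a^4/(4!(1−ρ)) = 2.60686/(24·0.6823) = 0.15919
P₀ = 1/(3.41988 + 0.15919) = 1/3.57906 = 0.279403

Final: 0.279403


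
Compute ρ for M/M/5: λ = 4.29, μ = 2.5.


ρ = λ/(cμ) = 4.29/(5·2.5) = 4.29/12.50 = 0.3432

Final: 0.3432


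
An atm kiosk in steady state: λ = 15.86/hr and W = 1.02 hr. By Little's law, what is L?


L = λW = 15.86·1.02 = 16.1772

Final: 16.1772


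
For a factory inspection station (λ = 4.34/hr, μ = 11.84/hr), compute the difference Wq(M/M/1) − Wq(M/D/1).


ρ = 4.34/11.84 = 0.3666
Wq(M/M/1) = ρ/(μ−λ) = 0.3666/7.50 = 0.04887 hr
Wq(M/D/1) = ρ/(2(μ−λ)) = 0.02444 hr
Savings = 0.04887 − 0.02444 = 0.02444 hr

Final: 0.02444 hr


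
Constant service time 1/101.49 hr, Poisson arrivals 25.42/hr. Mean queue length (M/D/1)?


ρ = 25.42/101.49 = 0.2505
M/D/1: Lq = ρ²/(2(1−ρ)) = 0.06273/(2·0.7495) = 0.04185

Final: 0.04185


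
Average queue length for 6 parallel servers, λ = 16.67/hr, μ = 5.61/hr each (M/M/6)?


a = λ/μ = 2.9715; ρ = a/6 = 0.4952
P₀ = 0.050422
Lq = P₀·a^c·ρ / (c!·(1−ρ)²) = 0.050422·688.39298·0.4952/(720·0.25478)
= 0.09371

Final: 0.09371


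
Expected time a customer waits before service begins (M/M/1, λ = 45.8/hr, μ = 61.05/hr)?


ρ = 45.8/61.05 = 0.7502
Wq = ρ/(μ−λ) = 0.7502/(61.05 − 45.8) = 0.7502/15.25 = 0.04919 hr

Final: 0.04919 hr


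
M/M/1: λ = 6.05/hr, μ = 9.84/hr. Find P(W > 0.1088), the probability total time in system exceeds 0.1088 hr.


W ~ Exponential(μ−λ) for M/M/1.
μ − λ = 9.84 − 6.05 = 3.7900
P(W > t) = e^{−(μ−λ)t} = e^{−0.4124} = 0.662091

Final: 0.662091


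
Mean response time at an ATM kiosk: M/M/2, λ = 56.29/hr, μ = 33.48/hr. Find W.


a = 1.6813; ρ = 0.8407; P₀ = 0.086572
Lq = P₀·a^c·ρ/(c!(1−ρ)²) = 4.05095
Wq = Lq/λ = 4.05095/56.29 = 0.07197 hr
W = Wq + 1/μ = 0.07197 + 0.02987 = 0.10183 hr

Final: 0.10183 hr


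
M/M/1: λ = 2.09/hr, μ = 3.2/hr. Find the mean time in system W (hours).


W = 1/(μ−λ) = 1/(3.2 − 2.09) = 1/1.11 = 0.9009 hr

Final: 0.9009 hr


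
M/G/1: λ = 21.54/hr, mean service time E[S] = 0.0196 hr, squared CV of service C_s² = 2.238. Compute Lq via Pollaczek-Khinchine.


ρ = λ·E[S] = 21.54·0.0196 = 0.4222
Lq = ρ²(1+C_s²)/(2(1−ρ)) = 0.1782·(1+2.238)/(2·0.5778)
= 0.1782·3.2380/1.1556 = 0.49941

Final: 0.49941


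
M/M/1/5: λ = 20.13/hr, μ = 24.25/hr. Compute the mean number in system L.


ρ = 20.13/24.25 = 0.8301
L = ρ[1 − (K+1)ρ^K + Kρ^(K+1)] / [(1−ρ)(1−ρ^(K+1))]
Numerator: 0.8301·(1 − 6·0.394149 + 5·0.327184) = 0.224981
Denominator: (0.1699)·(0.672816) = 0.114309
L = 0.224981/0.114309 = 1.9682

Final: 1.9682


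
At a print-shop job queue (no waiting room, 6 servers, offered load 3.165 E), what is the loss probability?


B(c,a) = (a^c/c!) / Σ_{k=0}^{c} a^k/k!
a^6/6! = 1.396078
Σ terms (k=0..6): 1.00000 + 3.16500 + 5.00861 + 5.28409 + 4.18103 + 2.64659 + 1.39608 = 22.681404
B = 1.396078/22.681404 = 0.061552

Final: 0.061552


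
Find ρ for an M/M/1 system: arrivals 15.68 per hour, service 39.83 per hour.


ρ = λ/μ = 15.68/39.83 = 0.3937

Final: 0.3937


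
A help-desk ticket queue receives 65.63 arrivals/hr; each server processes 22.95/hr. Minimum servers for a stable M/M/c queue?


Stability requires cμ > λ ⇔ c > λ/μ.
λ/μ = 65.63/22.95 = 2.8597
Minimum integer c = ⌊2.8597⌋ + 1 = 3
Check: 3·22.95 = 68.85 > 65.63, while 2·22.95 = 45.90 ≤ 65.63

Final: 3 servers


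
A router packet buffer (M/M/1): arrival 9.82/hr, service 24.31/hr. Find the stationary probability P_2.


ρ = 9.82/24.31 = 0.4039
P_n = (1−ρ)·ρ^n = (1 − 0.4039)·0.4039^2 = 0.5961·0.163175 = 0.097260

Final: 0.097260


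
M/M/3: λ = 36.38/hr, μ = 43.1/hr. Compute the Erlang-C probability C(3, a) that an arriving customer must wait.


a = λ/μ = 0.8441; ρ = a/3 = 0.2814
P₀ = 0.427388 (from M/M/c formula)
C(c,a) = [a^c/(c!(1−ρ))]·P₀ = [0.60139/(6·0.7186)]·0.427388
= 0.13947·0.427388 = 0.059610

Final: 0.059610


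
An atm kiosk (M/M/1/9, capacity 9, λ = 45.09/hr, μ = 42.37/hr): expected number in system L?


ρ = 45.09/42.37 = 1.0642
L = ρ[1 − (K+1)ρ^K + Kρ^(K+1)] / [(1−ρ)(1−ρ^(K+1))]
Numerator: 1.0642·(1 − 10·1.750636 + 9·1.863021) = 0.277568
Denominator: (-0.06420)·(-0.863021) = 0.055403
L = 0.277568/0.055403 = 5.0100

Final: 5.0100


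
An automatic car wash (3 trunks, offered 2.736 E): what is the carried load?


B(3,2.736) = 0.313384 (Erlang-B)
Carried load = a(1 − B) = 2.736·(1 − 0.313384) = 2.736·0.686616 = 1.8786 E

Final: 1.8786 Erlangs


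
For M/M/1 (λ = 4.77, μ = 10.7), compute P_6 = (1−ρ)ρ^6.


ρ = 4.77/10.7 = 0.4458
P_n = (1−ρ)·ρ^n = (1 − 0.4458)·0.4458^6 = 0.5542·0.007849 = 0.004350

Final: 0.004350


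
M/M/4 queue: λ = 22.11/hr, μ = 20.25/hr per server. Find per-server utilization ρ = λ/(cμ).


ρ = λ/(cμ) = 22.11/(4·20.25) = 22.11/81.00 = 0.2730

Final: 0.2730


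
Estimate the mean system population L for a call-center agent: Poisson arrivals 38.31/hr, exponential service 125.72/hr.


ρ = λ/μ = 38.31/125.72 = 0.3047
L = ρ/(1−ρ) = 0.3047/(1 − 0.3047) = 0.3047/0.6953 = 0.4383

Final: 0.4383


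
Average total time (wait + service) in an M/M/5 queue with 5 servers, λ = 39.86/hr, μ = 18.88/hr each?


a = 2.1112; ρ = 0.4222; P₀ = 0.119889
Lq = P₀·a^c·ρ/(c!(1−ρ)²) = 0.05301
Wq = Lq/λ = 0.05301/39.86 = 0.001330 hr
W = Wq + 1/μ = 0.001330 + 0.05297 = 0.05430 hr

Final: 0.05430 hr


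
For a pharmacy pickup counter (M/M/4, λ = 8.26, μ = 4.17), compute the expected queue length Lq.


a = λ/μ = 1.9808; ρ = a/4 = 0.4952
P₀ = 0.133179
Lq = P₀·a^c·ρ / (c!·(1−ρ)²) = 0.133179·15.39487·0.4952/(24·0.25482)
= 0.16602

Final: 0.16602


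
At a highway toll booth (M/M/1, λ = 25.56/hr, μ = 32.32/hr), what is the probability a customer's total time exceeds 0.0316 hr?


W ~ Exponential(μ−λ) for M/M/1.
μ − λ = 32.32 − 25.56 = 6.7600
P(W > t) = e^{−(μ−λ)t} = e^{−0.2136} = 0.807658

Final: 0.807658


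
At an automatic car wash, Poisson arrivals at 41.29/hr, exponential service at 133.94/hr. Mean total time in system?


W = 1/(μ−λ) = 1/(133.94 − 41.29) = 1/92.65 = 0.01079 hr

Final: 0.01079 hr


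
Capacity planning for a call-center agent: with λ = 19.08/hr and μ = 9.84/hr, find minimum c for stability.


Stability requires cμ > λ ⇔ c > λ/μ.
λ/μ = 19.08/9.84 = 1.9390
Minimum integer c = ⌊1.9390⌋ + 1 = 2
Check: 2·9.84 = 19.68 > 19.08, while 1·9.84 = 9.84 ≤ 19.08

Final: 2 servers


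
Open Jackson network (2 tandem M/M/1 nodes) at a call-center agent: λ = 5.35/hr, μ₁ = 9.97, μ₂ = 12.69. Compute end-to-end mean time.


Each node sees arrival rate λ = 5.35/hr (tandem ⇒ throughput preserved).
W₁ = 1/(μ₁−λ) = 1/(9.97−5.35) = 0.21645 hr
W₂ = 1/(μ₂−λ) = 1/(12.69−5.35) = 0.13624 hr
W_total = W₁ + W₂ = 0.21645 + 0.13624 = 0.35269 hr

Final: 0.35269 hr


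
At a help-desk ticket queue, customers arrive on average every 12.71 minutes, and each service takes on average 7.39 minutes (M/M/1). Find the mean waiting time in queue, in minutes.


λ = 60/12.71 = 4.7207 /hr
μ = 60/7.39 = 8.1191 /hr
ρ = λ/μ = 4.7207/8.1191 = 0.5814
Wq = ρ/(μ−λ) = 0.5814/(8.1191−4.7207) = 0.17109 hr
In minutes: 0.17109·60 = 10.265 min

Final: 10.265 min


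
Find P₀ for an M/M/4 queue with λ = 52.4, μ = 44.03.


a = λ/μ = 52.4/44.03 = 1.1901; ρ = a/c = 0.2975
Σ_{k=0}^{3} a^k/k! (terms k=0..3) = 1.00000 + 1.19010 + 0.70817 + 0.28093 = 3.17919
Tail: a^4/(4!(1−ρ)) = 2.00600/(24·0.7025) = 0.11898
P₀ = 1/(3.17919 + 0.11898) = 1/3.29818 = 0.303198

Final: 0.303198


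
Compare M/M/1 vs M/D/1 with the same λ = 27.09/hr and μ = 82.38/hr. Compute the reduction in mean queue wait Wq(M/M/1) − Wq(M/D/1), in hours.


ρ = 27.09/82.38 = 0.3288
Wq(M/M/1) = ρ/(μ−λ) = 0.3288/55.29 = 0.005948 hr
Wq(M/D/1) = ρ/(2(μ−λ)) = 0.002974 hr
Savings = 0.005948 − 0.002974 = 0.002974 hr

Final: 0.002974 hr


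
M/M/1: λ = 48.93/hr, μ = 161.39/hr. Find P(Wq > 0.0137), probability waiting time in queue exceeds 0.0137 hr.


ρ = 48.93/161.39 = 0.3032
P(Wq > t) = ρ·e^{−(μ−λ)t} = 0.3032·e^{−1.5407}
= 0.3032·0.214231 = 0.064950

Final: 0.064950


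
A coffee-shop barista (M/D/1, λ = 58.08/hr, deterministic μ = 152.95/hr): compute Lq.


ρ = 58.08/152.95 = 0.3797
M/D/1: Lq = ρ²/(2(1−ρ)) = 0.1442/(2·0.6203) = 0.11624

Final: 0.11624


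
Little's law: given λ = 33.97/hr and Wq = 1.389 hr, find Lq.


Lq = λWq = 33.97·1.389 = 47.1843

Final: 47.1843


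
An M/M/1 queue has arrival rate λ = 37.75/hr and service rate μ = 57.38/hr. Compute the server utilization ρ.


ρ = λ/μ = 37.75/57.38 = 0.6579

Final: 0.6579


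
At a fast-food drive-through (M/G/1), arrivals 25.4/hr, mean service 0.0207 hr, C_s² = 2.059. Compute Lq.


ρ = λ·E[S] = 25.4·0.0207 = 0.5258
Lq = ρ²(1+C_s²)/(2(1−ρ)) = 0.2764·(1+2.059)/(2·0.4742)
= 0.2764·3.0590/0.9484 = 0.89162

Final: 0.89162


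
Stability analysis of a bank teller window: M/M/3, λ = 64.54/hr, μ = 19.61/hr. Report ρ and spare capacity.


Total capacity cμ = 3·19.61 = 58.83/hr
ρ = λ/(cμ) = 64.54/58.83 = 1.0971
Stable ⇔ ρ < 1: NO
Spare capacity = cμ − λ = 58.83 − 64.54 = -5.71/hr

Final: ρ = 1.0971; unstable; margin = -5.71/hr


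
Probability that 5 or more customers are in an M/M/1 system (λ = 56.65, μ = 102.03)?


ρ = 56.65/102.03 = 0.5552
P(N ≥ n) = ρ^n = 0.5552^5 = 0.052767

Final: 0.052767


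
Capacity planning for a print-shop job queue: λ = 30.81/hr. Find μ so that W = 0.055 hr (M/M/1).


W = 1/(μ−λ) ⇒ μ − λ = 1/W = 1/0.055 = 18.1818
μ = λ + 1/W = 30.81 + 18.1818 = 48.9918 per hr

Final: 48.9918 /hr


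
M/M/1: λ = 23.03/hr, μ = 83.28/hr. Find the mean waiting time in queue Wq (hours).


ρ = 23.03/83.28 = 0.2765
Wq = ρ/(μ−λ) = 0.2765/(83.28 − 23.03) = 0.2765/60.25 = 0.004590 hr

Final: 0.004590 hr


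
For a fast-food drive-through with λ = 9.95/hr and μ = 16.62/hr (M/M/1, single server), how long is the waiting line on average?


ρ = 9.95/16.62 = 0.5987
Lq = ρ²/(1−ρ) = 0.3584/0.4013 = 0.8931

Final: 0.8931


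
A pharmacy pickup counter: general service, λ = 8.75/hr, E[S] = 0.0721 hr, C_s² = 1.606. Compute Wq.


ρ = λ·E[S] = 8.75·0.0721 = 0.6309
E[S²] = E[S]²(1+C_s²) = 0.0721²·(1+1.606) = 0.013547
Wq = λ·E[S²]/(2(1−ρ)) = 8.75·0.013547/(2·0.3691) = 0.16056 hr

Final: 0.16056 hr


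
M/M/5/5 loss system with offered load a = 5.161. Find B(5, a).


B(c,a) = (a^c/c!) / Σ_{k=0}^{c} a^k/k!
a^5/5! = 30.513221
Σ terms (k=0..5): 1.00000 + 5.16100 + 13.31796 + 22.91133 + 29.56135 + 30.51322 = 102.464858
B = 30.513221/102.464858 = 0.297792

Final: 0.297792


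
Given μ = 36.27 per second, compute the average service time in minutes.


Mean service time = 1/μ = 1/36.27 second = 0.02757 second
In minutes: 0.02757 × 0.0166667 = 0.0004595 min

Final: 0.0004595 min


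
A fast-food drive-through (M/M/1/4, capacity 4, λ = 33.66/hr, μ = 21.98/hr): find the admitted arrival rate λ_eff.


ρ = 1.5314; P_K = (1−ρ)ρ^4/(1−ρ^5) = 0.393750
λ_eff = λ(1 − P_K) = 33.66·(1 − 0.393750) = 33.66·0.606250 = 20.4064 /hr

Final: 20.4064 /hr


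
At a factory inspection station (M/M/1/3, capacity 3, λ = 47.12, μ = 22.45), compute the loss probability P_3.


ρ = λ/μ = 47.12/22.45 = 2.0989
P_K = (1−ρ)ρ^K/(1−ρ^(K+1)) = (-1.0989·9.246275)/(1 − 19.406881)
= -10.160606/-18.406881 = 0.552000

Final: 0.552000


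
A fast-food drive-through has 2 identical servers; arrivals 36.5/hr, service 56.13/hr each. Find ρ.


ρ = λ/(cμ) = 36.5/(2·56.13) = 36.5/112.26 = 0.3251

Final: 0.3251


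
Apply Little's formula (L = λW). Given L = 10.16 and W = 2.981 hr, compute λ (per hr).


λ = L/W = 10.16/2.981 = 3.4083 /hr

Final: 3.4083 /hr


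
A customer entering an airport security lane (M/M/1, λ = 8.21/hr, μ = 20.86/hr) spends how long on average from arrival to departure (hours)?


W = 1/(μ−λ) = 1/(20.86 − 8.21) = 1/12.65 = 0.07905 hr

Final: 0.07905 hr


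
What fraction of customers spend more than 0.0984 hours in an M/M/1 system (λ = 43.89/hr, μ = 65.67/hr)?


W ~ Exponential(μ−λ) for M/M/1.
μ − λ = 65.67 − 43.89 = 21.7800
P(W > t) = e^{−(μ−λ)t} = e^{−2.1432} = 0.117285

Final: 0.117285


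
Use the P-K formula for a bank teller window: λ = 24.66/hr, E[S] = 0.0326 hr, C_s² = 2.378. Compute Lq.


ρ = λ·E[S] = 24.66·0.0326 = 0.8039
Lq = ρ²(1+C_s²)/(2(1−ρ)) = 0.6463·(1+2.378)/(2·0.1961)
= 0.6463·3.3780/0.3922 = 5.56684

Final: 5.56684


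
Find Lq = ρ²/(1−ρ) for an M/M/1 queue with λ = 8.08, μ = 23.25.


ρ = 8.08/23.25 = 0.3475
Lq = ρ²/(1−ρ) = 0.1208/0.6525 = 0.1851

Final: 0.1851


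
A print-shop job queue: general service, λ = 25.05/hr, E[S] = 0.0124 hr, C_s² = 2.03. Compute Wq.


ρ = λ·E[S] = 25.05·0.0124 = 0.3106
E[S²] = E[S]²(1+C_s²) = 0.0124²·(1+2.03) = 0.0004659
Wq = λ·E[S²]/(2(1−ρ)) = 25.05·0.0004659/(2·0.6894) = 0.008465 hr

Final: 0.008465 hr


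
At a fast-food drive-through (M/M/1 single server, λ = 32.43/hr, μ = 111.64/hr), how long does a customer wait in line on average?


ρ = 32.43/111.64 = 0.2905
Wq = ρ/(μ−λ) = 0.2905/(111.64 − 32.43) = 0.2905/79.21 = 0.003667 hr

Final: 0.003667 hr


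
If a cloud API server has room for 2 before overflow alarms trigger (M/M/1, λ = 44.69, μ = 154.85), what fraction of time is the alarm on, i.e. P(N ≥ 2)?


ρ = 44.69/154.85 = 0.2886
P(N ≥ n) = ρ^n = 0.2886^2 = 0.083291

Final: 0.083291


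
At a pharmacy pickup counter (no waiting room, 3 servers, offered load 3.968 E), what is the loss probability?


B(c,a) = (a^c/c!) / Σ_{k=0}^{c} a^k/k!
a^3/3! = 10.412709
Σ terms (k=0..3): 1.00000 + 3.96800 + 7.87251 + 10.41271 = 23.253221
B = 10.412709/23.253221 = 0.447796

Final: 0.447796


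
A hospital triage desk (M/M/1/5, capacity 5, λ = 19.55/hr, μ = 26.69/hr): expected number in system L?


ρ = 19.55/26.69 = 0.7325
L = ρ[1 − (K+1)ρ^K + Kρ^(K+1)] / [(1−ρ)(1−ρ^(K+1))]
Numerator: 0.7325·(1 − 6·0.210858 + 5·0.154450) = 0.371444
Denominator: (0.2675)·(0.845550) = 0.226198
L = 0.371444/0.226198 = 1.6421

Final: 1.6421


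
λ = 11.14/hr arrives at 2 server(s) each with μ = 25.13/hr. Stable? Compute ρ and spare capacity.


Total capacity cμ = 2·25.13 = 50.26/hr
ρ = λ/(cμ) = 11.14/50.26 = 0.2216
Stable ⇔ ρ < 1: YES
Spare capacity = cμ − λ = 50.26 − 11.14 = 39.12/hr

Final: ρ = 0.2216; stable; margin = 39.12/hr


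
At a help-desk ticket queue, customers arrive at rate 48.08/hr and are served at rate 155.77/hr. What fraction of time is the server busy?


ρ = λ/μ = 48.08/155.77 = 0.3087

Final: 0.3087


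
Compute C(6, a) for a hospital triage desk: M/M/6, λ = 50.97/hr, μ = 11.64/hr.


a = λ/μ = 4.3789; ρ = a/6 = 0.7298
P₀ = 0.010646 (from M/M/c formula)
C(c,a) = [a^c/(c!(1−ρ))]·P₀ = [7049.68837/(720·0.2702)]·0.010646
= 36.23846·0.010646 = 0.385788

Final: 0.385788


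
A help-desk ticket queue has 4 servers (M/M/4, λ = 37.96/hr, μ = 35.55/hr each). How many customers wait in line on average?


a = λ/μ = 1.0678; ρ = a/4 = 0.2669
P₀ = 0.343090
Lq = P₀·a^c·ρ / (c!·(1−ρ)²) = 0.343090·1.30001·0.2669/(24·0.53737)
= 0.009232

Final: 0.009232


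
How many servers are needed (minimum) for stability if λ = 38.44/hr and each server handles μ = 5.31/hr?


Stability requires cμ > λ ⇔ c > λ/μ.
λ/μ = 38.44/5.31 = 7.2392
Minimum integer c = ⌊7.2392⌋ + 1 = 8
Check: 8·5.31 = 42.48 > 38.44, while 7·5.31 = 37.17 ≤ 38.44

Final: 8 servers


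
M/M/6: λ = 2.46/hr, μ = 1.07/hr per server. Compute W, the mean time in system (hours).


a = 2.2991; ρ = 0.3832; P₀ = 0.100008
Lq = P₀·a^c·ρ/(c!(1−ρ)²) = 0.02066
Wq = Lq/λ = 0.02066/2.46 = 0.008398 hr
W = Wq + 1/μ = 0.008398 + 0.93458 = 0.94298 hr

Final: 0.94298 hr
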